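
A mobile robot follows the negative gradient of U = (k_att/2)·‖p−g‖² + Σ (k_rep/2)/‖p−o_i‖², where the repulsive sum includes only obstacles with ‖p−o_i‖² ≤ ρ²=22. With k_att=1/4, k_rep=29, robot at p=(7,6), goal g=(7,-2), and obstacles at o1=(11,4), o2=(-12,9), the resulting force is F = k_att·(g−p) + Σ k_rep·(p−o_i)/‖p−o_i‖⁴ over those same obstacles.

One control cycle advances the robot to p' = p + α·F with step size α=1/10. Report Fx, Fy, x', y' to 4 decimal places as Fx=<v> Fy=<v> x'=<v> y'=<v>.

Fx=-0.2900 Fy=-1.8550 x'=6.9710 y'=5.8145

F_att = 1/4·(g−p) = 1/4·(0,-8) = (0.0000,-2.0000)
o1: d²=20 ≤ ρ²=22; F_rep = 29·(-4,2)/20² = (-0.2900,0.1450)
o2: d²=370 > ρ²=22 → inactive
F = F_att + ΣF_rep = (-0.2900,-1.8550)
p' = p + 1/10·F = (6.9710,5.8145)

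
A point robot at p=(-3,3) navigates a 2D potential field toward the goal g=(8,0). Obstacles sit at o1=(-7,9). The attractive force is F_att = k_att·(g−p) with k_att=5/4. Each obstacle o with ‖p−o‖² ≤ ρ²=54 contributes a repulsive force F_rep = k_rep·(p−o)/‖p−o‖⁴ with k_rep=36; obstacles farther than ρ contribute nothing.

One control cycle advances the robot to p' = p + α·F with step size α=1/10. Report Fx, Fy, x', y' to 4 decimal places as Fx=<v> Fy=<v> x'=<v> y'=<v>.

Fx=13.8033 Fy=-3.8299 x'=-1.6197 y'=2.6170

F_att = 5/4·(g−p) = 5/4·(11,-3) = (13.7500,-3.7500)
o1: d²=52 ≤ ρ²=54; F_rep = 36·(4,-6)/52² = (0.0533,-0.0799)
F = F_att + ΣF_rep = (13.8033,-3.8299)
p' = p + 1/10·F = (-1.6197,2.6170)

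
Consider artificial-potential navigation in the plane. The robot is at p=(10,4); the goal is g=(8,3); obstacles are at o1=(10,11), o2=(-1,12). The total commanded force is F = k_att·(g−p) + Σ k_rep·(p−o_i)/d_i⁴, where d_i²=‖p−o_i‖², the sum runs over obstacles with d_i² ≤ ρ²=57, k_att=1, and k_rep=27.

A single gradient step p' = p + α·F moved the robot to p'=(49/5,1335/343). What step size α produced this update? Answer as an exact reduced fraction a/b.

F_att = 1·(g−p) = 1·(-2,-1) = (-2.0000,-1.0000)
o1: d²=49 ≤ ρ²=57; F_rep = 27·(0,-7)/49² = (0.0000,-0.0787)
o2: d²=185 > ρ²=57 → inactive
F = F_att + ΣF_rep = (-2.0000,-1.0787)
Δp = p'−p = (-0.2000,-0.1079); α = Δx/Fx = (-1/5) / (-2) = 1/10
check: Δy/Fy = (-37/343) / (-370/343) = 1/10 ✓

α = 1/10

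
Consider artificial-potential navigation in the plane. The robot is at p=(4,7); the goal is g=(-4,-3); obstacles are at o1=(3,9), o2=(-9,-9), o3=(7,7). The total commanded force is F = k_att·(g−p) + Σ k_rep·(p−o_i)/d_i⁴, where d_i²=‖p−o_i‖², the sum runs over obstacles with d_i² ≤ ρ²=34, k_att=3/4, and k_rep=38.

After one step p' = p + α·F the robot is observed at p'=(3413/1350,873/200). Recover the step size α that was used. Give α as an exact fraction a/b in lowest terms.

α = 1/4

F_att = 3/4·(g−p) = 3/4·(-8,-10) = (-6.0000,-7.5000)
o1: d²=5 ≤ ρ²=34; F_rep = 38·(1,-2)/5² = (1.5200,-3.0400)
o2: d²=425 > ρ²=34 → inactive
o3: d²=9 ≤ ρ²=34; F_rep = 38·(-3,0)/9² = (-1.4074,0.0000)
F = F_att + ΣF_rep = (-5.8874,-10.5400)
Δp = p'−p = (-1.4719,-2.6350); α = Δx/Fx = (-1987/1350) / (-3974/675) = 1/4
check: Δy/Fy = (-527/200) / (-527/50) = 1/4 ✓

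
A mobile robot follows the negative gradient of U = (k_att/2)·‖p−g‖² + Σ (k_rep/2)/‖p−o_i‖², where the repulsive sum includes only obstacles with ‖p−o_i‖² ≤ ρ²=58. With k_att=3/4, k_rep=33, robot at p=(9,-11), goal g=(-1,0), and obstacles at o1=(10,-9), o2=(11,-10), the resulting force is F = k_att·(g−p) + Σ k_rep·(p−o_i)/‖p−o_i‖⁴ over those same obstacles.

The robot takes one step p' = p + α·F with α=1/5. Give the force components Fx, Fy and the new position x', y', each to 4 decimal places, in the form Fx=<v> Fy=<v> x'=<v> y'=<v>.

Fx=-11.4600 Fy=4.2900 x'=6.7080 y'=-10.1420

F_att = 3/4·(g−p) = 3/4·(-10,11) = (-7.5000,8.2500)
o1: d²=5 ≤ ρ²=58; F_rep = 33·(-1,-2)/5² = (-1.3200,-2.6400)
o2: d²=5 ≤ ρ²=58; F_rep = 33·(-2,-1)/5² = (-2.6400,-1.3200)
F = F_att + ΣF_rep = (-11.4600,4.2900)
p' = p + 1/5·F = (6.7080,-10.1420)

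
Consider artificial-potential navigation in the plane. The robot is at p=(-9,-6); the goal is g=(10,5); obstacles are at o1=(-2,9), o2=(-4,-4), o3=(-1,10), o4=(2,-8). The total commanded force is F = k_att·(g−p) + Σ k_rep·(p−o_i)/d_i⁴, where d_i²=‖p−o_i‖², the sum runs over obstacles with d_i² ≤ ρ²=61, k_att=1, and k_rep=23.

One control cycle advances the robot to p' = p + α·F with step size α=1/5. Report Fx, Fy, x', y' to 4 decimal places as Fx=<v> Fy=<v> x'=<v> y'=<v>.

Fx=18.8633 Fy=10.9453 x'=-5.2273 y'=-3.8109

F_att = 1·(g−p) = 1·(19,11) = (19.0000,11.0000)
o1: d²=274 > ρ²=61 → inactive
o2: d²=29 ≤ ρ²=61; F_rep = 23·(-5,-2)/29² = (-0.1367,-0.0547)
o3: d²=320 > ρ²=61 → inactive
o4: d²=125 > ρ²=61 → inactive
F = F_att + ΣF_rep = (18.8633,10.9453)
p' = p + 1/5·F = (-5.2273,-3.8109)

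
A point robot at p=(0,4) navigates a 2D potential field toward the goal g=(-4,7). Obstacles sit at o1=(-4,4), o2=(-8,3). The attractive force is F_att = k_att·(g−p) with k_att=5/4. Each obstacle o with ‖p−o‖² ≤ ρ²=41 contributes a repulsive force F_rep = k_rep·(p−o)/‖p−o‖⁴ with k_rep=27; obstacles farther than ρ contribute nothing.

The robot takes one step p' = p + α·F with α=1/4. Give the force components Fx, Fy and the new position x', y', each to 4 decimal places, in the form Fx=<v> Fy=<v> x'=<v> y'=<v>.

F_att = 5/4·(g−p) = 5/4·(-4,3) = (-5.0000,3.7500)
o1: d²=16 ≤ ρ²=41; F_rep = 27·(4,0)/16² = (0.4219,0.0000)
o2: d²=65 > ρ²=41 → inactive
F = F_att + ΣF_rep = (-4.5781,3.7500)
p' = p + 1/4·F = (-1.1445,4.9375)

Fx=-4.5781 Fy=3.7500 x'=-1.1445 y'=4.9375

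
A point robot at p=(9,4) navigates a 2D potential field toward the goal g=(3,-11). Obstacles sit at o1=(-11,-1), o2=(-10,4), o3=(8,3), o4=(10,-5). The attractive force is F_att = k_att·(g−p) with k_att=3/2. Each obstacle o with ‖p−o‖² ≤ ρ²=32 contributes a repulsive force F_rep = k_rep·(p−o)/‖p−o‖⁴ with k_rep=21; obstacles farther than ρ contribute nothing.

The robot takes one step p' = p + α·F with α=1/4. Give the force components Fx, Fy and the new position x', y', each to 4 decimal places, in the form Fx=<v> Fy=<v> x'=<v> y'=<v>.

Fx=-3.7500 Fy=-17.2500 x'=8.0625 y'=-0.3125

F_att = 3/2·(g−p) = 3/2·(-6,-15) = (-9.0000,-22.5000)
o1: d²=425 > ρ²=32 → inactive
o2: d²=361 > ρ²=32 → inactive
o3: d²=2 ≤ ρ²=32; F_rep = 21·(1,1)/2² = (5.2500,5.2500)
o4: d²=82 > ρ²=32 → inactive
F = F_att + ΣF_rep = (-3.7500,-17.2500)
p' = p + 1/4·F = (8.0625,-0.3125)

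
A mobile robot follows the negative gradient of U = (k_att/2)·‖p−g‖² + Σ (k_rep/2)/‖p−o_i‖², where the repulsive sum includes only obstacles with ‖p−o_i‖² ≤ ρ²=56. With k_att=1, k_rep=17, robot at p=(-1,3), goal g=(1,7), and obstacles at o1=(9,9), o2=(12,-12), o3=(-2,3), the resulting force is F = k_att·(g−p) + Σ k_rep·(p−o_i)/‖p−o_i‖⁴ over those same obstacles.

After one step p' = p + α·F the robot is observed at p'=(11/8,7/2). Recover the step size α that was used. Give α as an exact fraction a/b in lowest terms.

α = 1/8

F_att = 1·(g−p) = 1·(2,4) = (2.0000,4.0000)
o1: d²=136 > ρ²=56 → inactive
o2: d²=394 > ρ²=56 → inactive
o3: d²=1 ≤ ρ²=56; F_rep = 17·(1,0)/1² = (17.0000,0.0000)
F = F_att + ΣF_rep = (19.0000,4.0000)
Δp = p'−p = (2.3750,0.5000); α = Δx/Fx = (19/8) / (19) = 1/8
check: Δy/Fy = (1/2) / (4) = 1/8 ✓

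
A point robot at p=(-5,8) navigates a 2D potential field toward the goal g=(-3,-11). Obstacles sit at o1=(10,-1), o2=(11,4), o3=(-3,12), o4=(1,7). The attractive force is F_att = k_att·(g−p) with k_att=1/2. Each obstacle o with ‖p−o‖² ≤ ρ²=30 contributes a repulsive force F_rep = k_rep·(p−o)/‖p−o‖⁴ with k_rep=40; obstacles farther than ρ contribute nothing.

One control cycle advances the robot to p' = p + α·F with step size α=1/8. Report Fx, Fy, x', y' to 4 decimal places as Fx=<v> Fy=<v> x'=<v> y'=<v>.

Fx=0.8000 Fy=-9.9000 x'=-4.9000 y'=6.7625

F_att = 1/2·(g−p) = 1/2·(2,-19) = (1.0000,-9.5000)
o1: d²=306 > ρ²=30 → inactive
o2: d²=272 > ρ²=30 → inactive
o3: d²=20 ≤ ρ²=30; F_rep = 40·(-2,-4)/20² = (-0.2000,-0.4000)
o4: d²=37 > ρ²=30 → inactive
F = F_att + ΣF_rep = (0.8000,-9.9000)
p' = p + 1/8·F = (-4.9000,6.7625)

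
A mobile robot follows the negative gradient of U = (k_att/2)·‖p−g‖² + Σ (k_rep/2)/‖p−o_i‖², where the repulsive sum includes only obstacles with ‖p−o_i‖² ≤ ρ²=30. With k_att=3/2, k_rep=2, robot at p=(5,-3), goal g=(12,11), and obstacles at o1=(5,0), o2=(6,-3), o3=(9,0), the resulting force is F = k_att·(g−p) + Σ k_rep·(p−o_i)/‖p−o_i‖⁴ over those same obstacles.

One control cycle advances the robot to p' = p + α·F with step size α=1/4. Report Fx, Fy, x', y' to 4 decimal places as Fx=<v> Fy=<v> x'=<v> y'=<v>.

Fx=8.4872 Fy=20.9163 x'=7.1218 y'=2.2291

F_att = 3/2·(g−p) = 3/2·(7,14) = (10.5000,21.0000)
o1: d²=9 ≤ ρ²=30; F_rep = 2·(0,-3)/9² = (0.0000,-0.0741)
o2: d²=1 ≤ ρ²=30; F_rep = 2·(-1,0)/1² = (-2.0000,0.0000)
o3: d²=25 ≤ ρ²=30; F_rep = 2·(-4,-3)/25² = (-0.0128,-0.0096)
F = F_att + ΣF_rep = (8.4872,20.9163)
p' = p + 1/4·F = (7.1218,2.2291)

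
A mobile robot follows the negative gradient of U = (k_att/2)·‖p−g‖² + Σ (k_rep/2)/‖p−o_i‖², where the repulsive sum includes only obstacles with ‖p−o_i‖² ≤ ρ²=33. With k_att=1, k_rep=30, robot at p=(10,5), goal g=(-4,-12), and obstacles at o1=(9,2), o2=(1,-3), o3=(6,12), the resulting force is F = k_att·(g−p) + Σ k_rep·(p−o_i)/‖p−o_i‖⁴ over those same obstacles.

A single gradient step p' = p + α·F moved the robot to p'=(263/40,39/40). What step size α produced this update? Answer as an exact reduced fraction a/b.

α = 1/4

F_att = 1·(g−p) = 1·(-14,-17) = (-14.0000,-17.0000)
o1: d²=10 ≤ ρ²=33; F_rep = 30·(1,3)/10² = (0.3000,0.9000)
o2: d²=145 > ρ²=33 → inactive
o3: d²=65 > ρ²=33 → inactive
F = F_att + ΣF_rep = (-13.7000,-16.1000)
Δp = p'−p = (-3.4250,-4.0250); α = Δx/Fx = (-137/40) / (-137/10) = 1/4
check: Δy/Fy = (-161/40) / (-161/10) = 1/4 ✓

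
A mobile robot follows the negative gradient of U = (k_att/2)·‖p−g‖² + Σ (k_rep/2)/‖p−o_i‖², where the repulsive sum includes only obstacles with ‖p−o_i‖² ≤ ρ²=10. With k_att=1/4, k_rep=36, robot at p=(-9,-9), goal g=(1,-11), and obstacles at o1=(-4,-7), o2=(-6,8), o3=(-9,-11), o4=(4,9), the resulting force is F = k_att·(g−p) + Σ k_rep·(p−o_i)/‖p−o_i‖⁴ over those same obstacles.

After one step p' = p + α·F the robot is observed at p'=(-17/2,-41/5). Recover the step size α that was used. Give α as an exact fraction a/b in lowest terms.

α = 1/5

F_att = 1/4·(g−p) = 1/4·(10,-2) = (2.5000,-0.5000)
o1: d²=29 > ρ²=10 → inactive
o2: d²=298 > ρ²=10 → inactive
o3: d²=4 ≤ ρ²=10; F_rep = 36·(0,2)/4² = (0.0000,4.5000)
o4: d²=493 > ρ²=10 → inactive
F = F_att + ΣF_rep = (2.5000,4.0000)
Δp = p'−p = (0.5000,0.8000); α = Δx/Fx = (1/2) / (5/2) = 1/5
check: Δy/Fy = (4/5) / (4) = 1/5 ✓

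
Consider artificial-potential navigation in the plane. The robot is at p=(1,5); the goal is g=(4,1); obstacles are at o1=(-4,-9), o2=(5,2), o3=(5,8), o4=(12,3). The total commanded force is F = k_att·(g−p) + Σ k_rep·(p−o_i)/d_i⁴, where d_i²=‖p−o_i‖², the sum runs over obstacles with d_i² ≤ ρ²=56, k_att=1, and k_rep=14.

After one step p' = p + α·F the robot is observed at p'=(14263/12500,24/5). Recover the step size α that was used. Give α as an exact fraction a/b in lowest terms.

α = 1/20

F_att = 1·(g−p) = 1·(3,-4) = (3.0000,-4.0000)
o1: d²=221 > ρ²=56 → inactive
o2: d²=25 ≤ ρ²=56; F_rep = 14·(-4,3)/25² = (-0.0896,0.0672)
o3: d²=25 ≤ ρ²=56; F_rep = 14·(-4,-3)/25² = (-0.0896,-0.0672)
o4: d²=125 > ρ²=56 → inactive
F = F_att + ΣF_rep = (2.8208,-4.0000)
Δp = p'−p = (0.1410,-0.2000); α = Δx/Fx = (1763/12500) / (1763/625) = 1/20
check: Δy/Fy = (-1/5) / (-4) = 1/20 ✓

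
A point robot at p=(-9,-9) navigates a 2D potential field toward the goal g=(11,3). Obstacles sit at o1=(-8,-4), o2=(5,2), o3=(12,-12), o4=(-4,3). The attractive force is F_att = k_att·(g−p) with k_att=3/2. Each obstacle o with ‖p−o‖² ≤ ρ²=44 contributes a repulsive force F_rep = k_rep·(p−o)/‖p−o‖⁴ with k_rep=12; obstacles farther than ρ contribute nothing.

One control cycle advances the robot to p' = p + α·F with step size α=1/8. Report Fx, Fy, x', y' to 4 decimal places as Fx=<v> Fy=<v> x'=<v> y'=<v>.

F_att = 3/2·(g−p) = 3/2·(20,12) = (30.0000,18.0000)
o1: d²=26 ≤ ρ²=44; F_rep = 12·(-1,-5)/26² = (-0.0178,-0.0888)
o2: d²=317 > ρ²=44 → inactive
o3: d²=450 > ρ²=44 → inactive
o4: d²=169 > ρ²=44 → inactive
F = F_att + ΣF_rep = (29.9822,17.9112)
p' = p + 1/8·F = (-5.2522,-6.7611)

Fx=29.9822 Fy=17.9112 x'=-5.2522 y'=-6.7611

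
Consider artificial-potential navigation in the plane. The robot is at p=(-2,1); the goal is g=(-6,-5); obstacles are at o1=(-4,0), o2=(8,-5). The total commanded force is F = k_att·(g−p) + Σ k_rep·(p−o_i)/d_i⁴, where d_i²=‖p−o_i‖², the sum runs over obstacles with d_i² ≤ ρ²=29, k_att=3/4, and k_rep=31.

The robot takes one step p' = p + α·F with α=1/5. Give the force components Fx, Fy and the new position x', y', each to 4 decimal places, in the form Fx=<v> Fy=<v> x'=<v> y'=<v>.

Fx=-0.5200 Fy=-3.2600 x'=-2.1040 y'=0.3480

F_att = 3/4·(g−p) = 3/4·(-4,-6) = (-3.0000,-4.5000)
o1: d²=5 ≤ ρ²=29; F_rep = 31·(2,1)/5² = (2.4800,1.2400)
o2: d²=136 > ρ²=29 → inactive
F = F_att + ΣF_rep = (-0.5200,-3.2600)
p' = p + 1/5·F = (-2.1040,0.3480)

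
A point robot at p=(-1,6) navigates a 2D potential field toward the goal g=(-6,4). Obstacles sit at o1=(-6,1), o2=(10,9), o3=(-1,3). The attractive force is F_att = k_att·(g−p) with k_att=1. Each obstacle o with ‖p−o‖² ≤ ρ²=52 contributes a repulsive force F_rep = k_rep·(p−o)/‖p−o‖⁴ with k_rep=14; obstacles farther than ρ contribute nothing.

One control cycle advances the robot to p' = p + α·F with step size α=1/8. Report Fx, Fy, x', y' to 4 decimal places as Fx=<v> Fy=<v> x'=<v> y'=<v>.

Fx=-4.9720 Fy=-1.4535 x'=-1.6215 y'=5.8183

F_att = 1·(g−p) = 1·(-5,-2) = (-5.0000,-2.0000)
o1: d²=50 ≤ ρ²=52; F_rep = 14·(5,5)/50² = (0.0280,0.0280)
o2: d²=130 > ρ²=52 → inactive
o3: d²=9 ≤ ρ²=52; F_rep = 14·(0,3)/9² = (0.0000,0.5185)
F = F_att + ΣF_rep = (-4.9720,-1.4535)
p' = p + 1/8·F = (-1.6215,5.8183)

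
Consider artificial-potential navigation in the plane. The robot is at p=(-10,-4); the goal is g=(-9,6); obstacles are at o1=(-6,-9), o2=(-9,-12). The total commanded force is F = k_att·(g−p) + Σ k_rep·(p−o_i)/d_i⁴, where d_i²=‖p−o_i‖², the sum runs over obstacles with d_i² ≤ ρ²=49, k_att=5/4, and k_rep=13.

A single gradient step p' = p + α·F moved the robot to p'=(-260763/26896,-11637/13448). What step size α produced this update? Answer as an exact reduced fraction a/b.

F_att = 5/4·(g−p) = 5/4·(1,10) = (1.2500,12.5000)
o1: d²=41 ≤ ρ²=49; F_rep = 13·(-4,5)/41² = (-0.0309,0.0387)
o2: d²=65 > ρ²=49 → inactive
F = F_att + ΣF_rep = (1.2191,12.5387)
Δp = p'−p = (0.3048,3.1347); α = Δx/Fx = (8197/26896) / (8197/6724) = 1/4
check: Δy/Fy = (42155/13448) / (42155/3362) = 1/4 ✓

α = 1/4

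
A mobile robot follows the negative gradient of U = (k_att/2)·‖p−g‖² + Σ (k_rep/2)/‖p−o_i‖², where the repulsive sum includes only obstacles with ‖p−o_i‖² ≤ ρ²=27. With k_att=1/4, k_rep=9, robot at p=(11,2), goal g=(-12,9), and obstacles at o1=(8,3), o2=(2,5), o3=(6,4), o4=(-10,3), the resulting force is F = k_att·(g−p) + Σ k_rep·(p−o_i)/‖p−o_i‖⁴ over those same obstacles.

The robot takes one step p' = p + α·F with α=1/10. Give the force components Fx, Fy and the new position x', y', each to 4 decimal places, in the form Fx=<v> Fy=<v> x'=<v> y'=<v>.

F_att = 1/4·(g−p) = 1/4·(-23,7) = (-5.7500,1.7500)
o1: d²=10 ≤ ρ²=27; F_rep = 9·(3,-1)/10² = (0.2700,-0.0900)
o2: d²=90 > ρ²=27 → inactive
o3: d²=29 > ρ²=27 → inactive
o4: d²=442 > ρ²=27 → inactive
F = F_att + ΣF_rep = (-5.4800,1.6600)
p' = p + 1/10·F = (10.4520,2.1660)

Fx=-5.4800 Fy=1.6600 x'=10.4520 y'=2.1660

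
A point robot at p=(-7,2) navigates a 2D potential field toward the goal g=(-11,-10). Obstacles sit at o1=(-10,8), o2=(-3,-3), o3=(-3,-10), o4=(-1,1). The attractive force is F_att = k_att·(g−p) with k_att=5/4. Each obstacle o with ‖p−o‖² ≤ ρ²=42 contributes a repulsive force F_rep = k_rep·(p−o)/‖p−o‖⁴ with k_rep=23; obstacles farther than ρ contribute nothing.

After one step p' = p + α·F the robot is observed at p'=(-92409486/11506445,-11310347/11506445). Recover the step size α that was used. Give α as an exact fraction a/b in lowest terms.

α = 1/5

F_att = 5/4·(g−p) = 5/4·(-4,-12) = (-5.0000,-15.0000)
o1: d²=45 > ρ²=42 → inactive
o2: d²=41 ≤ ρ²=42; F_rep = 23·(-4,5)/41² = (-0.0547,0.0684)
o3: d²=160 > ρ²=42 → inactive
o4: d²=37 ≤ ρ²=42; F_rep = 23·(-6,1)/37² = (-0.1008,0.0168)
F = F_att + ΣF_rep = (-5.1555,-14.9148)
Δp = p'−p = (-1.0311,-2.9830); α = Δx/Fx = (-11864371/11506445) / (-11864371/2301289) = 1/5
check: Δy/Fy = (-34323237/11506445) / (-34323237/2301289) = 1/5 ✓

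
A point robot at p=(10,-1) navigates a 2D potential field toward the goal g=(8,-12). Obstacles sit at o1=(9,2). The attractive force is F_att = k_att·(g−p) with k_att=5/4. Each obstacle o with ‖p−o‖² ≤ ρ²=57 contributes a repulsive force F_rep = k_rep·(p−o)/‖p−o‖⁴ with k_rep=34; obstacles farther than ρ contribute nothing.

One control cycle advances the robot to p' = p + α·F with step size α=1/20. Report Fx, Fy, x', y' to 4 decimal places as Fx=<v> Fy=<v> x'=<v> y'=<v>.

F_att = 5/4·(g−p) = 5/4·(-2,-11) = (-2.5000,-13.7500)
o1: d²=10 ≤ ρ²=57; F_rep = 34·(1,-3)/10² = (0.3400,-1.0200)
F = F_att + ΣF_rep = (-2.1600,-14.7700)
p' = p + 1/20·F = (9.8920,-1.7385)

Fx=-2.1600 Fy=-14.7700 x'=9.8920 y'=-1.7385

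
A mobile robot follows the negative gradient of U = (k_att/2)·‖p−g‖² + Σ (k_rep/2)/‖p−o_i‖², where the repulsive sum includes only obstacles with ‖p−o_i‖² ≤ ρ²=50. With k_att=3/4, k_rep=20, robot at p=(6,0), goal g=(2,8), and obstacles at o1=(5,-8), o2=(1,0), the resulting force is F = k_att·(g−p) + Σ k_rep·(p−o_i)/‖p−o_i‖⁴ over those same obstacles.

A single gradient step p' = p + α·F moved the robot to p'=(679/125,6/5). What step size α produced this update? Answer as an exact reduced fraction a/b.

F_att = 3/4·(g−p) = 3/4·(-4,8) = (-3.0000,6.0000)
o1: d²=65 > ρ²=50 → inactive
o2: d²=25 ≤ ρ²=50; F_rep = 20·(5,0)/25² = (0.1600,0.0000)
F = F_att + ΣF_rep = (-2.8400,6.0000)
Δp = p'−p = (-0.5680,1.2000); α = Δx/Fx = (-71/125) / (-71/25) = 1/5
check: Δy/Fy = (6/5) / (6) = 1/5 ✓

α = 1/5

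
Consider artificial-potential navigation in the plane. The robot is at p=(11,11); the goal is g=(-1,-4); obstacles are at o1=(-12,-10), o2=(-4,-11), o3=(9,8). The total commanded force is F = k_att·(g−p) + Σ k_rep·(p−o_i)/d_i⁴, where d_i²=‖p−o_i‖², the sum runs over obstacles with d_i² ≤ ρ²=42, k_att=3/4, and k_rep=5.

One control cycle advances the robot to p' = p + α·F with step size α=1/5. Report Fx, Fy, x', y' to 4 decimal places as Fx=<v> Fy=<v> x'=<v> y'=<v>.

F_att = 3/4·(g−p) = 3/4·(-12,-15) = (-9.0000,-11.2500)
o1: d²=970 > ρ²=42 → inactive
o2: d²=709 > ρ²=42 → inactive
o3: d²=13 ≤ ρ²=42; F_rep = 5·(2,3)/13² = (0.0592,0.0888)
F = F_att + ΣF_rep = (-8.9408,-11.1612)
p' = p + 1/5·F = (9.2118,8.7678)

Fx=-8.9408 Fy=-11.1612 x'=9.2118 y'=8.7678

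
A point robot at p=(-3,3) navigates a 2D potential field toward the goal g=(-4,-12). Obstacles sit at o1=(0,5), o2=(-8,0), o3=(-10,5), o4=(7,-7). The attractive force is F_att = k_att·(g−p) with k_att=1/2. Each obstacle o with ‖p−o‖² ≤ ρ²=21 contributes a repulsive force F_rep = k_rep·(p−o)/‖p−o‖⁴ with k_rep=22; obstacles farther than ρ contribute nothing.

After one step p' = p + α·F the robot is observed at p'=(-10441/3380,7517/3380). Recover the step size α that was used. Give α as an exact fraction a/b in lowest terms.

F_att = 1/2·(g−p) = 1/2·(-1,-15) = (-0.5000,-7.5000)
o1: d²=13 ≤ ρ²=21; F_rep = 22·(-3,-2)/13² = (-0.3905,-0.2604)
o2: d²=34 > ρ²=21 → inactive
o3: d²=53 > ρ²=21 → inactive
o4: d²=200 > ρ²=21 → inactive
F = F_att + ΣF_rep = (-0.8905,-7.7604)
Δp = p'−p = (-0.0891,-0.7760); α = Δx/Fx = (-301/3380) / (-301/338) = 1/10
check: Δy/Fy = (-2623/3380) / (-2623/338) = 1/10 ✓

α = 1/10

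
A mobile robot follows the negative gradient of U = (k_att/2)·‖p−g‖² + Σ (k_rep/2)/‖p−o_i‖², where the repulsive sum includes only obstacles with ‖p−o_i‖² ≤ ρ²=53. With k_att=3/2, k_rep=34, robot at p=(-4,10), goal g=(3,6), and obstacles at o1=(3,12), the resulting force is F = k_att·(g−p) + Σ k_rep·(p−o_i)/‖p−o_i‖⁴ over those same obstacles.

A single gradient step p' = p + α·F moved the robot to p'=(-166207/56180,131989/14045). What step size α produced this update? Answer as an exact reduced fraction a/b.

F_att = 3/2·(g−p) = 3/2·(7,-4) = (10.5000,-6.0000)
o1: d²=53 ≤ ρ²=53; F_rep = 34·(-7,-2)/53² = (-0.0847,-0.0242)
F = F_att + ΣF_rep = (10.4153,-6.0242)
Δp = p'−p = (1.0415,-0.6024); α = Δx/Fx = (58513/56180) / (58513/5618) = 1/10
check: Δy/Fy = (-8461/14045) / (-16922/2809) = 1/10 ✓

α = 1/10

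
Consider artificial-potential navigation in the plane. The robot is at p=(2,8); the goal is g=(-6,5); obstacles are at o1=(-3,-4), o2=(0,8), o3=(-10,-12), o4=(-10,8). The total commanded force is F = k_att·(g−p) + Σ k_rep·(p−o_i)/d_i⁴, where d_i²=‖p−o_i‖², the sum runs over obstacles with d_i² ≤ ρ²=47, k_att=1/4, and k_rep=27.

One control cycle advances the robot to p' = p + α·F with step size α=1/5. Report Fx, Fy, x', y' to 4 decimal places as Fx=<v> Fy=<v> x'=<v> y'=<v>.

F_att = 1/4·(g−p) = 1/4·(-8,-3) = (-2.0000,-0.7500)
o1: d²=169 > ρ²=47 → inactive
o2: d²=4 ≤ ρ²=47; F_rep = 27·(2,0)/4² = (3.3750,0.0000)
o3: d²=544 > ρ²=47 → inactive
o4: d²=144 > ρ²=47 → inactive
F = F_att + ΣF_rep = (1.3750,-0.7500)
p' = p + 1/5·F = (2.2750,7.8500)

Fx=1.3750 Fy=-0.7500 x'=2.2750 y'=7.8500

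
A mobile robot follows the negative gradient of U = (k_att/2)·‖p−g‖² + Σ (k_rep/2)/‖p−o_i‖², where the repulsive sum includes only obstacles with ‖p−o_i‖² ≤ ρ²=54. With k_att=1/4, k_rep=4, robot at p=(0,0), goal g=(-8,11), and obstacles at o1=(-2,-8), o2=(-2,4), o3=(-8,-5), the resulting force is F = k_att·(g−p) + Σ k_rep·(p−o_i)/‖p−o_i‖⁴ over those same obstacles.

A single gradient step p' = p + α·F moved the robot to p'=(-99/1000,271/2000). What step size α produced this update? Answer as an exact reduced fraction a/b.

α = 1/20

F_att = 1/4·(g−p) = 1/4·(-8,11) = (-2.0000,2.7500)
o1: d²=68 > ρ²=54 → inactive
o2: d²=20 ≤ ρ²=54; F_rep = 4·(2,-4)/20² = (0.0200,-0.0400)
o3: d²=89 > ρ²=54 → inactive
F = F_att + ΣF_rep = (-1.9800,2.7100)
Δp = p'−p = (-0.0990,0.1355); α = Δx/Fx = (-99/1000) / (-99/50) = 1/20
check: Δy/Fy = (271/2000) / (271/100) = 1/20 ✓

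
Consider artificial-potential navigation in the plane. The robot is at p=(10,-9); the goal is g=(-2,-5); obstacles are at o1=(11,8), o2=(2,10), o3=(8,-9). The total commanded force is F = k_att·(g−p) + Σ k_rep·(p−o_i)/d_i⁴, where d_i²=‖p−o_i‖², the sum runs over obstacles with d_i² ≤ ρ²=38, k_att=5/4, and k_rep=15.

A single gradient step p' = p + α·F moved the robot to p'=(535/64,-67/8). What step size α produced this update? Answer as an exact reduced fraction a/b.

α = 1/8

F_att = 5/4·(g−p) = 5/4·(-12,4) = (-15.0000,5.0000)
o1: d²=290 > ρ²=38 → inactive
o2: d²=425 > ρ²=38 → inactive
o3: d²=4 ≤ ρ²=38; F_rep = 15·(2,0)/4² = (1.8750,0.0000)
F = F_att + ΣF_rep = (-13.1250,5.0000)
Δp = p'−p = (-1.6406,0.6250); α = Δx/Fx = (-105/64) / (-105/8) = 1/8
check: Δy/Fy = (5/8) / (5) = 1/8 ✓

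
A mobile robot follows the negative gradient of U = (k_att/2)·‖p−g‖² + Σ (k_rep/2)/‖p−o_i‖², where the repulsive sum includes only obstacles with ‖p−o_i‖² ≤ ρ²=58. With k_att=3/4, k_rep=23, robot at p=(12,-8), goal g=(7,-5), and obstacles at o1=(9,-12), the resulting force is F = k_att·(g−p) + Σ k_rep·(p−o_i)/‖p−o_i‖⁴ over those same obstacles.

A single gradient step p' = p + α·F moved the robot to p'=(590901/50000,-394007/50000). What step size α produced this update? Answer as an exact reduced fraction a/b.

α = 1/20

F_att = 3/4·(g−p) = 3/4·(-5,3) = (-3.7500,2.2500)
o1: d²=25 ≤ ρ²=58; F_rep = 23·(3,4)/25² = (0.1104,0.1472)
F = F_att + ΣF_rep = (-3.6396,2.3972)
Δp = p'−p = (-0.1820,0.1199); α = Δx/Fx = (-9099/50000) / (-9099/2500) = 1/20
check: Δy/Fy = (5993/50000) / (5993/2500) = 1/20 ✓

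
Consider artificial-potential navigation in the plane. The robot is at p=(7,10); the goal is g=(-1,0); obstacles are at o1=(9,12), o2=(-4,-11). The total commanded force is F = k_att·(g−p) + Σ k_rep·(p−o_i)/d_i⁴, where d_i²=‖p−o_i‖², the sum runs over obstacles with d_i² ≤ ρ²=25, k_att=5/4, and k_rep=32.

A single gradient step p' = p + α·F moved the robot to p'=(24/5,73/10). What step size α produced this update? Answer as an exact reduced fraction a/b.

α = 1/5

F_att = 5/4·(g−p) = 5/4·(-8,-10) = (-10.0000,-12.5000)
o1: d²=8 ≤ ρ²=25; F_rep = 32·(-2,-2)/8² = (-1.0000,-1.0000)
o2: d²=562 > ρ²=25 → inactive
F = F_att + ΣF_rep = (-11.0000,-13.5000)
Δp = p'−p = (-2.2000,-2.7000); α = Δx/Fx = (-11/5) / (-11) = 1/5
check: Δy/Fy = (-27/10) / (-27/2) = 1/5 ✓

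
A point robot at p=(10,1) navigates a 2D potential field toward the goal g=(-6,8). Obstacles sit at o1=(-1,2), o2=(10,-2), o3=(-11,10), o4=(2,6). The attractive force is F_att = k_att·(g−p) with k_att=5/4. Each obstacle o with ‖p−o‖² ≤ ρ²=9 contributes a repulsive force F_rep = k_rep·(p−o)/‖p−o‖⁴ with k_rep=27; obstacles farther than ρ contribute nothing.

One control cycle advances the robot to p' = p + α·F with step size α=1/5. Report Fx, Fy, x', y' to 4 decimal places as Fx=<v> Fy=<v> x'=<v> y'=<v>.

Fx=-20.0000 Fy=9.7500 x'=6.0000 y'=2.9500

F_att = 5/4·(g−p) = 5/4·(-16,7) = (-20.0000,8.7500)
o1: d²=122 > ρ²=9 → inactive
o2: d²=9 ≤ ρ²=9; F_rep = 27·(0,3)/9² = (0.0000,1.0000)
o3: d²=522 > ρ²=9 → inactive
o4: d²=89 > ρ²=9 → inactive
F = F_att + ΣF_rep = (-20.0000,9.7500)
p' = p + 1/5·F = (6.0000,2.9500)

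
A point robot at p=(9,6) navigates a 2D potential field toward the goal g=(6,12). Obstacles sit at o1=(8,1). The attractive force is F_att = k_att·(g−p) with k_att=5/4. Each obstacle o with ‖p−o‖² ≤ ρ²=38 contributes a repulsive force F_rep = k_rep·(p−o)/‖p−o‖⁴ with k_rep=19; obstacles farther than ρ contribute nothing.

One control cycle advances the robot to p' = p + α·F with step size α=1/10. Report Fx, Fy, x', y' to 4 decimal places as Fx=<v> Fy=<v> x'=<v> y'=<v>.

Fx=-3.7219 Fy=7.6405 x'=8.6278 y'=6.7641

F_att = 5/4·(g−p) = 5/4·(-3,6) = (-3.7500,7.5000)
o1: d²=26 ≤ ρ²=38; F_rep = 19·(1,5)/26² = (0.0281,0.1405)
F = F_att + ΣF_rep = (-3.7219,7.6405)
p' = p + 1/10·F = (8.6278,6.7641)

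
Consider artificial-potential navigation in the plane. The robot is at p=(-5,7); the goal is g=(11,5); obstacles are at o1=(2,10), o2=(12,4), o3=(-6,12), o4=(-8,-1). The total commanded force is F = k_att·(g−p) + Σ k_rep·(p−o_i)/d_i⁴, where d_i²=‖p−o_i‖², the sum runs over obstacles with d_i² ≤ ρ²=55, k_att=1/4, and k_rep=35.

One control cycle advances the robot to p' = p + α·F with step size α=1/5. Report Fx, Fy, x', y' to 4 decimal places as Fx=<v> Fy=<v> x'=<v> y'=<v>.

F_att = 1/4·(g−p) = 1/4·(16,-2) = (4.0000,-0.5000)
o1: d²=58 > ρ²=55 → inactive
o2: d²=298 > ρ²=55 → inactive
o3: d²=26 ≤ ρ²=55; F_rep = 35·(1,-5)/26² = (0.0518,-0.2589)
o4: d²=73 > ρ²=55 → inactive
F = F_att + ΣF_rep = (4.0518,-0.7589)
p' = p + 1/5·F = (-4.1896,6.8482)

Fx=4.0518 Fy=-0.7589 x'=-4.1896 y'=6.8482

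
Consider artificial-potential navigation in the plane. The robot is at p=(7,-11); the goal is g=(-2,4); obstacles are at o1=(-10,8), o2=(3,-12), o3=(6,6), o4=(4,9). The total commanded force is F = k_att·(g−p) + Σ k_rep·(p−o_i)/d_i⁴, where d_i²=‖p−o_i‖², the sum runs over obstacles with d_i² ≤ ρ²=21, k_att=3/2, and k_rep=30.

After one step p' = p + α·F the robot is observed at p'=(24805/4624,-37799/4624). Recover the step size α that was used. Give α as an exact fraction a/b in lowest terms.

F_att = 3/2·(g−p) = 3/2·(-9,15) = (-13.5000,22.5000)
o1: d²=650 > ρ²=21 → inactive
o2: d²=17 ≤ ρ²=21; F_rep = 30·(4,1)/17² = (0.4152,0.1038)
o3: d²=290 > ρ²=21 → inactive
o4: d²=409 > ρ²=21 → inactive
F = F_att + ΣF_rep = (-13.0848,22.6038)
Δp = p'−p = (-1.6356,2.8255); α = Δx/Fx = (-7563/4624) / (-7563/578) = 1/8
check: Δy/Fy = (13065/4624) / (13065/578) = 1/8 ✓

α = 1/8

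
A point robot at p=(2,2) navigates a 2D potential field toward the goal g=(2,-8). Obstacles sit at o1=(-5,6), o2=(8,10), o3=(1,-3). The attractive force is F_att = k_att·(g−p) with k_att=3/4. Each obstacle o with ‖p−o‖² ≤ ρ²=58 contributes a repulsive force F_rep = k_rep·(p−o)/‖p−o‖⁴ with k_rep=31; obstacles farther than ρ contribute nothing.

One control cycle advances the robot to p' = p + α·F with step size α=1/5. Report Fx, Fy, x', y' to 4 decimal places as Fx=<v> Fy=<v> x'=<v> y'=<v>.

Fx=0.0459 Fy=-7.2707 x'=2.0092 y'=0.5459

F_att = 3/4·(g−p) = 3/4·(0,-10) = (0.0000,-7.5000)
o1: d²=65 > ρ²=58 → inactive
o2: d²=100 > ρ²=58 → inactive
o3: d²=26 ≤ ρ²=58; F_rep = 31·(1,5)/26² = (0.0459,0.2293)
F = F_att + ΣF_rep = (0.0459,-7.2707)
p' = p + 1/5·F = (2.0092,0.5459)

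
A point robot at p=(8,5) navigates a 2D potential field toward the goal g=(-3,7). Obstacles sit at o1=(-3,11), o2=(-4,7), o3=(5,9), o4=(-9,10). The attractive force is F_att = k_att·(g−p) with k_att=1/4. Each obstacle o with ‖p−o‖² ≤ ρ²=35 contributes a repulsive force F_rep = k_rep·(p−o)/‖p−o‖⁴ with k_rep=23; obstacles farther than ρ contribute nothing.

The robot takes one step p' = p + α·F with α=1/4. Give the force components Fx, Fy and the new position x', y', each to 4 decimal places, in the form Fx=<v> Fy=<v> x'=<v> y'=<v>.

F_att = 1/4·(g−p) = 1/4·(-11,2) = (-2.7500,0.5000)
o1: d²=157 > ρ²=35 → inactive
o2: d²=148 > ρ²=35 → inactive
o3: d²=25 ≤ ρ²=35; F_rep = 23·(3,-4)/25² = (0.1104,-0.1472)
o4: d²=314 > ρ²=35 → inactive
F = F_att + ΣF_rep = (-2.6396,0.3528)
p' = p + 1/4·F = (7.3401,5.0882)

Fx=-2.6396 Fy=0.3528 x'=7.3401 y'=5.0882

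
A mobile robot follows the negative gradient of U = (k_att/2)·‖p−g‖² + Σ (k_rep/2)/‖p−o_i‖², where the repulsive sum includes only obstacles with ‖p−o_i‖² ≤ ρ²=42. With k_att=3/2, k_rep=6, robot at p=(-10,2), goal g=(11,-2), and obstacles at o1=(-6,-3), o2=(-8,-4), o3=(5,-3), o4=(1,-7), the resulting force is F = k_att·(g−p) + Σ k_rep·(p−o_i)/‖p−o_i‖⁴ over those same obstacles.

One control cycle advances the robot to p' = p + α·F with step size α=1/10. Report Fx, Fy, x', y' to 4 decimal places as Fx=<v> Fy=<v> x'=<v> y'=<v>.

Fx=31.4782 Fy=-5.9597 x'=-6.8522 y'=1.4040

F_att = 3/2·(g−p) = 3/2·(21,-4) = (31.5000,-6.0000)
o1: d²=41 ≤ ρ²=42; F_rep = 6·(-4,5)/41² = (-0.0143,0.0178)
o2: d²=40 ≤ ρ²=42; F_rep = 6·(-2,6)/40² = (-0.0075,0.0225)
o3: d²=250 > ρ²=42 → inactive
o4: d²=202 > ρ²=42 → inactive
F = F_att + ΣF_rep = (31.4782,-5.9597)
p' = p + 1/10·F = (-6.8522,1.4040)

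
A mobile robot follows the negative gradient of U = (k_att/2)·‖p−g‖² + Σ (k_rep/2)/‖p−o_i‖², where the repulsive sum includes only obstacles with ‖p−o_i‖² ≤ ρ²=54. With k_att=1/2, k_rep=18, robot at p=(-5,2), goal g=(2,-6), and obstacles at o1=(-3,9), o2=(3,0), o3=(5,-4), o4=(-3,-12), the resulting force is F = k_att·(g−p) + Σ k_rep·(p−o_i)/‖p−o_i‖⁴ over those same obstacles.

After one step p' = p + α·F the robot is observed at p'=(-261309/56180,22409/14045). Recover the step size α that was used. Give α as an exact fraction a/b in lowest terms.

F_att = 1/2·(g−p) = 1/2·(7,-8) = (3.5000,-4.0000)
o1: d²=53 ≤ ρ²=54; F_rep = 18·(-2,-7)/53² = (-0.0128,-0.0449)
o2: d²=68 > ρ²=54 → inactive
o3: d²=136 > ρ²=54 → inactive
o4: d²=200 > ρ²=54 → inactive
F = F_att + ΣF_rep = (3.4872,-4.0449)
Δp = p'−p = (0.3487,-0.4045); α = Δx/Fx = (19591/56180) / (19591/5618) = 1/10
check: Δy/Fy = (-5681/14045) / (-11362/2809) = 1/10 ✓

α = 1/10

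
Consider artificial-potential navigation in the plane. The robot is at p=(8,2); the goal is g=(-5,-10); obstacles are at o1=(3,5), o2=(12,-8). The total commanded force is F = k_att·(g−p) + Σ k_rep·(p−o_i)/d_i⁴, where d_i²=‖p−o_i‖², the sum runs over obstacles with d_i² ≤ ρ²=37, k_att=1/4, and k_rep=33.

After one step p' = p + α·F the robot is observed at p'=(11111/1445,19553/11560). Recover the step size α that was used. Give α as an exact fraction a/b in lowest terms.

F_att = 1/4·(g−p) = 1/4·(-13,-12) = (-3.2500,-3.0000)
o1: d²=34 ≤ ρ²=37; F_rep = 33·(5,-3)/34² = (0.1427,-0.0856)
o2: d²=116 > ρ²=37 → inactive
F = F_att + ΣF_rep = (-3.1073,-3.0856)
Δp = p'−p = (-0.3107,-0.3086); α = Δx/Fx = (-449/1445) / (-898/289) = 1/10
check: Δy/Fy = (-3567/11560) / (-3567/1156) = 1/10 ✓

α = 1/10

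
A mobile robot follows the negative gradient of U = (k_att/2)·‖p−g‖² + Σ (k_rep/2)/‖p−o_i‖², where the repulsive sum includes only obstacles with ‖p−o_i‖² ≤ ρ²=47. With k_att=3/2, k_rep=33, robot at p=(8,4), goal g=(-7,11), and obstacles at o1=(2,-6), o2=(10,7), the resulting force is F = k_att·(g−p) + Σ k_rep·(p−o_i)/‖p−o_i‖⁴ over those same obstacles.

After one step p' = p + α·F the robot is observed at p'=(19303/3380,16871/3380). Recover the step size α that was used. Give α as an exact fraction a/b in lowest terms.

α = 1/10

F_att = 3/2·(g−p) = 3/2·(-15,7) = (-22.5000,10.5000)
o1: d²=136 > ρ²=47 → inactive
o2: d²=13 ≤ ρ²=47; F_rep = 33·(-2,-3)/13² = (-0.3905,-0.5858)
F = F_att + ΣF_rep = (-22.8905,9.9142)
Δp = p'−p = (-2.2891,0.9914); α = Δx/Fx = (-7737/3380) / (-7737/338) = 1/10
check: Δy/Fy = (3351/3380) / (3351/338) = 1/10 ✓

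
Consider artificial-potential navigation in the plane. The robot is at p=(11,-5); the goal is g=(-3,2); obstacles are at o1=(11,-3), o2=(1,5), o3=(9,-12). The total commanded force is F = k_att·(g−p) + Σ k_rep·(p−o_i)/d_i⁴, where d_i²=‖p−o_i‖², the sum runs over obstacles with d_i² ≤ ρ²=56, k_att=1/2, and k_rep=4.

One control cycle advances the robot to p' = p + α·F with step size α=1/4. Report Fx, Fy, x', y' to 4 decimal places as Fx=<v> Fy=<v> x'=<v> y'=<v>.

Fx=-6.9972 Fy=3.0100 x'=9.2507 y'=-4.2475

F_att = 1/2·(g−p) = 1/2·(-14,7) = (-7.0000,3.5000)
o1: d²=4 ≤ ρ²=56; F_rep = 4·(0,-2)/4² = (0.0000,-0.5000)
o2: d²=200 > ρ²=56 → inactive
o3: d²=53 ≤ ρ²=56; F_rep = 4·(2,7)/53² = (0.0028,0.0100)
F = F_att + ΣF_rep = (-6.9972,3.0100)
p' = p + 1/4·F = (9.2507,-4.2475)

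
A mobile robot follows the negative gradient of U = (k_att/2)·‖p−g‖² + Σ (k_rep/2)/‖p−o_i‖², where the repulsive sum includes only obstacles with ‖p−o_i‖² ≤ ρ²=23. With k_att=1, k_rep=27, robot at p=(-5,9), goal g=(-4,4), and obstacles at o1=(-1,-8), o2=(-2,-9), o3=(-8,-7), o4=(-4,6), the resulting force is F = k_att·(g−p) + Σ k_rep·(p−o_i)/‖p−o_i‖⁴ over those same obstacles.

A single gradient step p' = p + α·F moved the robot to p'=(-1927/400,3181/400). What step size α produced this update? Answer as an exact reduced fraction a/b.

F_att = 1·(g−p) = 1·(1,-5) = (1.0000,-5.0000)
o1: d²=305 > ρ²=23 → inactive
o2: d²=333 > ρ²=23 → inactive
o3: d²=265 > ρ²=23 → inactive
o4: d²=10 ≤ ρ²=23; F_rep = 27·(-1,3)/10² = (-0.2700,0.8100)
F = F_att + ΣF_rep = (0.7300,-4.1900)
Δp = p'−p = (0.1825,-1.0475); α = Δx/Fx = (73/400) / (73/100) = 1/4
check: Δy/Fy = (-419/400) / (-419/100) = 1/4 ✓

α = 1/4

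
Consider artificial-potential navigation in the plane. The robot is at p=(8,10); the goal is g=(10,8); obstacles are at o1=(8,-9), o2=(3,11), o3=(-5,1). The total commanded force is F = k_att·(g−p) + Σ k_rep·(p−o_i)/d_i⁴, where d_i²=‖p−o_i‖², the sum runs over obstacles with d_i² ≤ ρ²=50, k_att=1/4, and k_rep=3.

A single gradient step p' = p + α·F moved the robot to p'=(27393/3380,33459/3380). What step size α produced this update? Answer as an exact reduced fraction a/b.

α = 1/5

F_att = 1/4·(g−p) = 1/4·(2,-2) = (0.5000,-0.5000)
o1: d²=361 > ρ²=50 → inactive
o2: d²=26 ≤ ρ²=50; F_rep = 3·(5,-1)/26² = (0.0222,-0.0044)
o3: d²=250 > ρ²=50 → inactive
F = F_att + ΣF_rep = (0.5222,-0.5044)
Δp = p'−p = (0.1044,-0.1009); α = Δx/Fx = (353/3380) / (353/676) = 1/5
check: Δy/Fy = (-341/3380) / (-341/676) = 1/5 ✓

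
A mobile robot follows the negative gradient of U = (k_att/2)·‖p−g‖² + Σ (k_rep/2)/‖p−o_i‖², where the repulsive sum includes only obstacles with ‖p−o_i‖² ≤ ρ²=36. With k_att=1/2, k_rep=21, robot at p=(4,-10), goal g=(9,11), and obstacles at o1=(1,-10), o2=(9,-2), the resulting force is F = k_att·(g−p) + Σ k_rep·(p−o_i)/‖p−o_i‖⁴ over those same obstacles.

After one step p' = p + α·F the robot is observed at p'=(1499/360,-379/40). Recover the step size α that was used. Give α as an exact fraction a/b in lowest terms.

α = 1/20

F_att = 1/2·(g−p) = 1/2·(5,21) = (2.5000,10.5000)
o1: d²=9 ≤ ρ²=36; F_rep = 21·(3,0)/9² = (0.7778,0.0000)
o2: d²=89 > ρ²=36 → inactive
F = F_att + ΣF_rep = (3.2778,10.5000)
Δp = p'−p = (0.1639,0.5250); α = Δx/Fx = (59/360) / (59/18) = 1/20
check: Δy/Fy = (21/40) / (21/2) = 1/20 ✓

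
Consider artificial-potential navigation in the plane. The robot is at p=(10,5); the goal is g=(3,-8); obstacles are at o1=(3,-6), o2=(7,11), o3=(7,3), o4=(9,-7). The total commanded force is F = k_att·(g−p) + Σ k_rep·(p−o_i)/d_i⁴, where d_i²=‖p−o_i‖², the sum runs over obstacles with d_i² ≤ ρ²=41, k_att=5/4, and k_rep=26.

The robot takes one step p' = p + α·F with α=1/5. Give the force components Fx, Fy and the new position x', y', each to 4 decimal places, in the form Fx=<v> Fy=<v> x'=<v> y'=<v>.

Fx=-8.2885 Fy=-15.9423 x'=8.3423 y'=1.8115

F_att = 5/4·(g−p) = 5/4·(-7,-13) = (-8.7500,-16.2500)
o1: d²=170 > ρ²=41 → inactive
o2: d²=45 > ρ²=41 → inactive
o3: d²=13 ≤ ρ²=41; F_rep = 26·(3,2)/13² = (0.4615,0.3077)
o4: d²=145 > ρ²=41 → inactive
F = F_att + ΣF_rep = (-8.2885,-15.9423)
p' = p + 1/5·F = (8.3423,1.8115)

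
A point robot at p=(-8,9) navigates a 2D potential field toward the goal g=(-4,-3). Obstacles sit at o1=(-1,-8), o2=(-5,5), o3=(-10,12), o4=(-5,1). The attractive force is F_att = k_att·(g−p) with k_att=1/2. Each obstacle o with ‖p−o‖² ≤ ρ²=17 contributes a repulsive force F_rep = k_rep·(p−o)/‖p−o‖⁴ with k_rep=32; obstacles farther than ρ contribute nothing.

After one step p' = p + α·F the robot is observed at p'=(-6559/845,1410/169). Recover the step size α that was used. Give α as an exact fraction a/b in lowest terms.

F_att = 1/2·(g−p) = 1/2·(4,-12) = (2.0000,-6.0000)
o1: d²=338 > ρ²=17 → inactive
o2: d²=25 > ρ²=17 → inactive
o3: d²=13 ≤ ρ²=17; F_rep = 32·(2,-3)/13² = (0.3787,-0.5680)
o4: d²=73 > ρ²=17 → inactive
F = F_att + ΣF_rep = (2.3787,-6.5680)
Δp = p'−p = (0.2379,-0.6568); α = Δx/Fx = (201/845) / (402/169) = 1/10
check: Δy/Fy = (-111/169) / (-1110/169) = 1/10 ✓

α = 1/10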